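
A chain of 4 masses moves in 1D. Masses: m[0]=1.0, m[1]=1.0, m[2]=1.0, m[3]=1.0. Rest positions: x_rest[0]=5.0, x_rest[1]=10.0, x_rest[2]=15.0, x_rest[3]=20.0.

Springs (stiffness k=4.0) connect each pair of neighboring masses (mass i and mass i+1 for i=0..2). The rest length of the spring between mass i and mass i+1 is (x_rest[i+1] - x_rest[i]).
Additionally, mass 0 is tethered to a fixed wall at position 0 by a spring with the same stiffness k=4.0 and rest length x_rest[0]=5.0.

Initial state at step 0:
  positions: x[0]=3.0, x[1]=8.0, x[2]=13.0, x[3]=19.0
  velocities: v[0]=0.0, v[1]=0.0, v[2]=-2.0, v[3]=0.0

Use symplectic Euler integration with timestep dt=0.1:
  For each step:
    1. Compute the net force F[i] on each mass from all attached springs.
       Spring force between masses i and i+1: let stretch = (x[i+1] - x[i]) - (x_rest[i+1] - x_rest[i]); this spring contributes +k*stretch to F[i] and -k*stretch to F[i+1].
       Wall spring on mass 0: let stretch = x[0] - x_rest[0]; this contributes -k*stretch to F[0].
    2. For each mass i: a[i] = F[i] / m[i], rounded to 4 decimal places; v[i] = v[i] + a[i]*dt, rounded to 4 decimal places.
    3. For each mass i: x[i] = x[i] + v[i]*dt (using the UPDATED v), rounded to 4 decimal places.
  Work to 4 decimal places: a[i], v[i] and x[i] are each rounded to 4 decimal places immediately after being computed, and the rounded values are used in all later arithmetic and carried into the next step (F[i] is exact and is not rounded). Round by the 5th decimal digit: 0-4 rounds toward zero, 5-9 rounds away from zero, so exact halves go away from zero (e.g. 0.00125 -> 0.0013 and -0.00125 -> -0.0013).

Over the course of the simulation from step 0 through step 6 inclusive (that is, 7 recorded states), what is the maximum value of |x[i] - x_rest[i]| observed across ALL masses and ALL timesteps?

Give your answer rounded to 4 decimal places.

Step 0: x=[3.0000 8.0000 13.0000 19.0000] v=[0.0000 0.0000 -2.0000 0.0000]
Step 1: x=[3.0800 8.0000 12.8400 18.9600] v=[0.8000 0.0000 -1.6000 -0.4000]
Step 2: x=[3.2336 7.9968 12.7312 18.8752] v=[1.5360 -0.0320 -1.0880 -0.8480]
Step 3: x=[3.4484 7.9925 12.6788 18.7446] v=[2.1478 -0.0435 -0.5242 -1.3056]
Step 4: x=[3.7070 7.9938 12.6816 18.5714] v=[2.5861 0.0134 0.0276 -1.7319]
Step 5: x=[3.9888 8.0112 12.7324 18.3626] v=[2.8180 0.1738 0.5084 -2.0878]
Step 6: x=[4.2719 8.0565 12.8196 18.1286] v=[2.8314 0.4533 0.8720 -2.3399]
Max displacement = 2.3212

Answer: 2.3212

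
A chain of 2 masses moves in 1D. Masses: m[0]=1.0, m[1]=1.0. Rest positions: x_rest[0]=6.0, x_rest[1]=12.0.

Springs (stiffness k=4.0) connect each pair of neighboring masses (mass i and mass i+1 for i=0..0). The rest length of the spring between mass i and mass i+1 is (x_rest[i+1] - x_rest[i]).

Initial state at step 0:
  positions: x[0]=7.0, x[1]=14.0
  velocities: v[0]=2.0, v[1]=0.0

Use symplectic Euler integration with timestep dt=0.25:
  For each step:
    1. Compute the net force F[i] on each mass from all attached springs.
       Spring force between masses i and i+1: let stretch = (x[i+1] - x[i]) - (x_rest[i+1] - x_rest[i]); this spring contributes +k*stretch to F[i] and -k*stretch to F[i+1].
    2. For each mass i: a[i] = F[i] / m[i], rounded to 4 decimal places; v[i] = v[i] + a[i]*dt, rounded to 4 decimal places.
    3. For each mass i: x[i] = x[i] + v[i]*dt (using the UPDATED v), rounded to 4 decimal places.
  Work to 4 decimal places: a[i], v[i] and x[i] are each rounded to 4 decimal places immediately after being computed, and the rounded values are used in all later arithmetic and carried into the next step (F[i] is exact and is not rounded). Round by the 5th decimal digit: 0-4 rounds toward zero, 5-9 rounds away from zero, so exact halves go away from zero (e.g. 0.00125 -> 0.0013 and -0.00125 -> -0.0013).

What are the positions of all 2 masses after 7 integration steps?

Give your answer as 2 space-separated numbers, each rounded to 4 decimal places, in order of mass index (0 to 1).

Answer: 8.5469 15.9532

Derivation:
Step 0: x=[7.0000 14.0000] v=[2.0000 0.0000]
Step 1: x=[7.7500 13.7500] v=[3.0000 -1.0000]
Step 2: x=[8.5000 13.5000] v=[3.0000 -1.0000]
Step 3: x=[9.0000 13.5000] v=[2.0000 0.0000]
Step 4: x=[9.1250 13.8750] v=[0.5000 1.5000]
Step 5: x=[8.9375 14.5625] v=[-0.7500 2.7500]
Step 6: x=[8.6563 15.3438] v=[-1.1250 3.1250]
Step 7: x=[8.5469 15.9532] v=[-0.4375 2.4375]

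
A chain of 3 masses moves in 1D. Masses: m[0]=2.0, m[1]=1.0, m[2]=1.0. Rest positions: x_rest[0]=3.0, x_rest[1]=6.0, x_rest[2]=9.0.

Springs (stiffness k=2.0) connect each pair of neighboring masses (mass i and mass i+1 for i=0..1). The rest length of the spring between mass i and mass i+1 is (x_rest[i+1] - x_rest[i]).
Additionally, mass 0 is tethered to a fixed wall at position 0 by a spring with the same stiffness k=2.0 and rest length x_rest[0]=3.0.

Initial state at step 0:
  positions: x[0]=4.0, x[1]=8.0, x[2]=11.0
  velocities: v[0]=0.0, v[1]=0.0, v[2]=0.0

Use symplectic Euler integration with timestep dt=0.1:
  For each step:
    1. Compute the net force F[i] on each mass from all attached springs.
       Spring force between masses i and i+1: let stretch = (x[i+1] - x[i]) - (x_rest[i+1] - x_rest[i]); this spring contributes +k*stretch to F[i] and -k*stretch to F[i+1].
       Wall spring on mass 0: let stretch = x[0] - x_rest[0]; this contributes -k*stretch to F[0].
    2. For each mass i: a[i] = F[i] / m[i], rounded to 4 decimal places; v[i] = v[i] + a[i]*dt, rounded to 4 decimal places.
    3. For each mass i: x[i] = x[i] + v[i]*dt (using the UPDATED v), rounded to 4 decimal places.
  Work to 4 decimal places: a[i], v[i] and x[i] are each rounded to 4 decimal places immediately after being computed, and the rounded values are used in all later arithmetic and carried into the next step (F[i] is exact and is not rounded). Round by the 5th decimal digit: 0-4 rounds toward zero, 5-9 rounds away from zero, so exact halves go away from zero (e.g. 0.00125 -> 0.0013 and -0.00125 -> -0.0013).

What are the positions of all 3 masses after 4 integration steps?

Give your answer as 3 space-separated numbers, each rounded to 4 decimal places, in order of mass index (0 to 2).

Step 0: x=[4.0000 8.0000 11.0000] v=[0.0000 0.0000 0.0000]
Step 1: x=[4.0000 7.9800 11.0000] v=[0.0000 -0.2000 0.0000]
Step 2: x=[3.9998 7.9408 10.9996] v=[-0.0020 -0.3920 -0.0040]
Step 3: x=[3.9990 7.8840 10.9980] v=[-0.0079 -0.5684 -0.0158]
Step 4: x=[3.9971 7.8117 10.9941] v=[-0.0193 -0.7226 -0.0386]

Answer: 3.9971 7.8117 10.9941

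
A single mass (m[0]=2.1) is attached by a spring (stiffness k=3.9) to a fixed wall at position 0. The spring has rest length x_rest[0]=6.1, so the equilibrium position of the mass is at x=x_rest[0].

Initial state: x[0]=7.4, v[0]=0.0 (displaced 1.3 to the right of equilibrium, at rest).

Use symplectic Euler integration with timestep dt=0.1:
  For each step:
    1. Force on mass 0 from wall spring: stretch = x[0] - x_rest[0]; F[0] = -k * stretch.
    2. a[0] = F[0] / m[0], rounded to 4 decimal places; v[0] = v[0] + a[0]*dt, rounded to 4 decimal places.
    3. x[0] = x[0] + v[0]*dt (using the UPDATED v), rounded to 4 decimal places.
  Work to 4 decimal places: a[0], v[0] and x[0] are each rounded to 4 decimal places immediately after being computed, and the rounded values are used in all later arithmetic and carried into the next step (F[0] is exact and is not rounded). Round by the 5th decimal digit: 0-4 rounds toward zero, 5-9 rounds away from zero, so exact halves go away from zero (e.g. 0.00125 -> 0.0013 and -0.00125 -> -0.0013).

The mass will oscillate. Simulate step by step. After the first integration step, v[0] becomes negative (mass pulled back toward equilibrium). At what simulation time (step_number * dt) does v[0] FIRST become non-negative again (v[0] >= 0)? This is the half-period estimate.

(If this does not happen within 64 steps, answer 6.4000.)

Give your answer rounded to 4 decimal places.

Answer: 2.4000

Derivation:
Step 0: x=[7.4000] v=[0.0000]
Step 1: x=[7.3759] v=[-0.2414]
Step 2: x=[7.3281] v=[-0.4784]
Step 3: x=[7.2575] v=[-0.7065]
Step 4: x=[7.1654] v=[-0.9215]
Step 5: x=[7.0535] v=[-1.1194]
Step 6: x=[6.9239] v=[-1.2965]
Step 7: x=[6.7790] v=[-1.4495]
Step 8: x=[6.6214] v=[-1.5756]
Step 9: x=[6.4542] v=[-1.6724]
Step 10: x=[6.2804] v=[-1.7382]
Step 11: x=[6.1032] v=[-1.7717]
Step 12: x=[5.9260] v=[-1.7723]
Step 13: x=[5.7520] v=[-1.7400]
Step 14: x=[5.5845] v=[-1.6754]
Step 15: x=[5.4265] v=[-1.5797]
Step 16: x=[5.2810] v=[-1.4546]
Step 17: x=[5.1508] v=[-1.3025]
Step 18: x=[5.0382] v=[-1.1262]
Step 19: x=[4.9453] v=[-0.9290]
Step 20: x=[4.8738] v=[-0.7146]
Step 21: x=[4.8251] v=[-0.4869]
Step 22: x=[4.8001] v=[-0.2501]
Step 23: x=[4.7992] v=[-0.0087]
Step 24: x=[4.8225] v=[0.2329]
First v>=0 after going negative at step 24, time=2.4000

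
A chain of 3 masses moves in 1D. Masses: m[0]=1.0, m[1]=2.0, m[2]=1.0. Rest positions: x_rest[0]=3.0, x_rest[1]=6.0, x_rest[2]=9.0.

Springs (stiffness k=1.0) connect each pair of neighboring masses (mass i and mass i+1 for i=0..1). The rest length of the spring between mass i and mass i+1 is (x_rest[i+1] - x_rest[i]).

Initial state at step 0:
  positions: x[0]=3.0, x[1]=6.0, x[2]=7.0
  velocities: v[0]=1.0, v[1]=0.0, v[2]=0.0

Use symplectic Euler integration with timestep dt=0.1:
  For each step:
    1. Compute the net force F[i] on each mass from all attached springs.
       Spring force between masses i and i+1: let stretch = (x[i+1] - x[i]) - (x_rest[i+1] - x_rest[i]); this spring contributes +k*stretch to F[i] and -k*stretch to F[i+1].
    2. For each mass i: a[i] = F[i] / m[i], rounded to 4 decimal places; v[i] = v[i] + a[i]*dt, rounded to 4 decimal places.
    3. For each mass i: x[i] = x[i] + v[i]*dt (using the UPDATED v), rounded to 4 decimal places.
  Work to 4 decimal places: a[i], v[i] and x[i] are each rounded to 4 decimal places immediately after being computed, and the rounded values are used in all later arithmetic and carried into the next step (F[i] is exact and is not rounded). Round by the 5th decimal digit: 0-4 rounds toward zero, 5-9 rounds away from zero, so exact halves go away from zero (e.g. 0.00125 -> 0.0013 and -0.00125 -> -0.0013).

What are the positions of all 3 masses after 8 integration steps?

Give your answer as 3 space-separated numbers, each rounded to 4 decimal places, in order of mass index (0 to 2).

Answer: 3.7001 5.7197 7.6606

Derivation:
Step 0: x=[3.0000 6.0000 7.0000] v=[1.0000 0.0000 0.0000]
Step 1: x=[3.1000 5.9900 7.0200] v=[1.0000 -0.1000 0.2000]
Step 2: x=[3.1989 5.9707 7.0597] v=[0.9890 -0.1930 0.3970]
Step 3: x=[3.2955 5.9430 7.1185] v=[0.9662 -0.2771 0.5881]
Step 4: x=[3.3886 5.9079 7.1956] v=[0.9310 -0.3507 0.7706]
Step 5: x=[3.4769 5.8667 7.2898] v=[0.8829 -0.4123 0.9418]
Step 6: x=[3.5591 5.8206 7.3998] v=[0.8219 -0.4606 1.0995]
Step 7: x=[3.6339 5.7711 7.5240] v=[0.7481 -0.4947 1.2416]
Step 8: x=[3.7001 5.7197 7.6606] v=[0.6618 -0.5139 1.3663]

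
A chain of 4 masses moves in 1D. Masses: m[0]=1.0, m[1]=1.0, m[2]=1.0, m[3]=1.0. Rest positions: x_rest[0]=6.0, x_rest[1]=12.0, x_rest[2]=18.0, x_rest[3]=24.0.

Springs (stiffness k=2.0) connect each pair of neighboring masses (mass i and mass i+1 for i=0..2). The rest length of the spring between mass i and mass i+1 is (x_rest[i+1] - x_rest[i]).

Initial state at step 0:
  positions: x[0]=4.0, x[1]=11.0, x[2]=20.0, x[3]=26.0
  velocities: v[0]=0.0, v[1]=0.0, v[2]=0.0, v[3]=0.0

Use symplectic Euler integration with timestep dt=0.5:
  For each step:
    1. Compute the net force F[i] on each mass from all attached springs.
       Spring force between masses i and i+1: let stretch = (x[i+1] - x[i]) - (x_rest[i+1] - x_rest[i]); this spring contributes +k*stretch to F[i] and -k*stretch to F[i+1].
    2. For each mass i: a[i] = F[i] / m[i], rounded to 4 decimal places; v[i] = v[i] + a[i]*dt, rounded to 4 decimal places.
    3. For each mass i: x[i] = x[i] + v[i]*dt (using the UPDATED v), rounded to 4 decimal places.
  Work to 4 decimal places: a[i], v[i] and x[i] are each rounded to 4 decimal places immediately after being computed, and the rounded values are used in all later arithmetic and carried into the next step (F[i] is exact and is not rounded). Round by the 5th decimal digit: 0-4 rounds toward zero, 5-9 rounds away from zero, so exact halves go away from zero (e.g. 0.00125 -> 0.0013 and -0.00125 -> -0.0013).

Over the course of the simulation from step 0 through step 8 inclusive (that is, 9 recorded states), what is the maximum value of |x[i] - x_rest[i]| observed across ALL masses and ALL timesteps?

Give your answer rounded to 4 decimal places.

Step 0: x=[4.0000 11.0000 20.0000 26.0000] v=[0.0000 0.0000 0.0000 0.0000]
Step 1: x=[4.5000 12.0000 18.5000 26.0000] v=[1.0000 2.0000 -3.0000 0.0000]
Step 2: x=[5.7500 12.5000 17.5000 25.2500] v=[2.5000 1.0000 -2.0000 -1.5000]
Step 3: x=[7.3750 12.1250 17.8750 23.6250] v=[3.2500 -0.7500 0.7500 -3.2500]
Step 4: x=[8.3750 12.2500 18.2500 22.1250] v=[2.0000 0.2500 0.7500 -3.0000]
Step 5: x=[8.3125 13.4375 17.5625 21.6875] v=[-0.1250 2.3750 -1.3750 -0.8750]
Step 6: x=[7.8125 14.1250 16.8750 22.1875] v=[-1.0000 1.3750 -1.3750 1.0000]
Step 7: x=[7.4688 13.0313 17.4688 23.0313] v=[-0.6875 -2.1875 1.1875 1.6875]
Step 8: x=[6.9063 11.3751 18.6251 24.0938] v=[-1.1250 -3.3125 2.3125 2.1250]
Max displacement = 2.3750

Answer: 2.3750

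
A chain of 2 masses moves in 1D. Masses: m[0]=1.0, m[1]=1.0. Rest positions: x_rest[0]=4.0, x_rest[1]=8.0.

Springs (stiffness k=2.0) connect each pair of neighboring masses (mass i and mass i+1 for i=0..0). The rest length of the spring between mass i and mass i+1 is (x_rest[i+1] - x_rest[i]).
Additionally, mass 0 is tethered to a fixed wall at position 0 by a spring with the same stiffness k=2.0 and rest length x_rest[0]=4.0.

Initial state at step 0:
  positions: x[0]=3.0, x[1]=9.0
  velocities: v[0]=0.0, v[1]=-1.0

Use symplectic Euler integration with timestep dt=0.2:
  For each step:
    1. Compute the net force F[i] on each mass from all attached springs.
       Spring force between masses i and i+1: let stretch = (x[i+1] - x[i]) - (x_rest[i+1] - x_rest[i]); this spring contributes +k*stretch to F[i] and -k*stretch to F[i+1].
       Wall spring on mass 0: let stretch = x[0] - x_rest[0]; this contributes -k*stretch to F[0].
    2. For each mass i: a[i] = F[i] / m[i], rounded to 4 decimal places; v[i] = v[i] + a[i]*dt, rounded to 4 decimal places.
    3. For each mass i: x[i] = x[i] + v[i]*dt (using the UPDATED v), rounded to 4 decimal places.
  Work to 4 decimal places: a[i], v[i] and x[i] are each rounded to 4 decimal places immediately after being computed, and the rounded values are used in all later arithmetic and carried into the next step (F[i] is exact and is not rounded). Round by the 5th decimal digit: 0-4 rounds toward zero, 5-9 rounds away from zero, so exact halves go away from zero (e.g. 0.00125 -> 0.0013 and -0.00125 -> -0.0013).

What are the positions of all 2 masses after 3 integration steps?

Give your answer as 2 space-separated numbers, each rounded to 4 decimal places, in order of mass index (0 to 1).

Answer: 4.1346 7.6548

Derivation:
Step 0: x=[3.0000 9.0000] v=[0.0000 -1.0000]
Step 1: x=[3.2400 8.6400] v=[1.2000 -1.8000]
Step 2: x=[3.6528 8.1680] v=[2.0640 -2.3600]
Step 3: x=[4.1346 7.6548] v=[2.4090 -2.5661]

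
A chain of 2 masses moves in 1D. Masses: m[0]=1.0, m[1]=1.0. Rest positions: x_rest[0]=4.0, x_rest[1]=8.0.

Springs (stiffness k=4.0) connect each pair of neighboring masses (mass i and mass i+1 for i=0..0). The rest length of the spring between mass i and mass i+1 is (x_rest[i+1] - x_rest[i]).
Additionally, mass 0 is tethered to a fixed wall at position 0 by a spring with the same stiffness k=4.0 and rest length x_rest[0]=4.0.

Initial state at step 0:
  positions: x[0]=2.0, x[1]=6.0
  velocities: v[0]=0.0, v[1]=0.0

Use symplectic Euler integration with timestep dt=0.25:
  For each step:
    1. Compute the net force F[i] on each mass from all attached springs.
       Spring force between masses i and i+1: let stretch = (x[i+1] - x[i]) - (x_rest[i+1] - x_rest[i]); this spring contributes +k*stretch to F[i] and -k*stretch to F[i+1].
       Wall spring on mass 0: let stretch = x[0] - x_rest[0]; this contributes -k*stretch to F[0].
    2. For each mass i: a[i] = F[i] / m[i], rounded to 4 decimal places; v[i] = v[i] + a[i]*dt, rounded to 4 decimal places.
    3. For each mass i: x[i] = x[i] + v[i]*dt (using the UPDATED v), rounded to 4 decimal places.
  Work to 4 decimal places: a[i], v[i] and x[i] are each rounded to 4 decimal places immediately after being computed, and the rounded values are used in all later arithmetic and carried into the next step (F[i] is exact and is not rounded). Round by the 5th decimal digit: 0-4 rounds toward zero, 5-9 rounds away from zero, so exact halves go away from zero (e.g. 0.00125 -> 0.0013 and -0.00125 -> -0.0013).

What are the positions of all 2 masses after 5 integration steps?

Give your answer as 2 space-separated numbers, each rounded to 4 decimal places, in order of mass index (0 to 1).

Step 0: x=[2.0000 6.0000] v=[0.0000 0.0000]
Step 1: x=[2.5000 6.0000] v=[2.0000 0.0000]
Step 2: x=[3.2500 6.1250] v=[3.0000 0.5000]
Step 3: x=[3.9063 6.5313] v=[2.6250 1.6250]
Step 4: x=[4.2422 7.2813] v=[1.3437 3.0000]
Step 5: x=[4.2774 8.2715] v=[0.1406 3.9609]

Answer: 4.2774 8.2715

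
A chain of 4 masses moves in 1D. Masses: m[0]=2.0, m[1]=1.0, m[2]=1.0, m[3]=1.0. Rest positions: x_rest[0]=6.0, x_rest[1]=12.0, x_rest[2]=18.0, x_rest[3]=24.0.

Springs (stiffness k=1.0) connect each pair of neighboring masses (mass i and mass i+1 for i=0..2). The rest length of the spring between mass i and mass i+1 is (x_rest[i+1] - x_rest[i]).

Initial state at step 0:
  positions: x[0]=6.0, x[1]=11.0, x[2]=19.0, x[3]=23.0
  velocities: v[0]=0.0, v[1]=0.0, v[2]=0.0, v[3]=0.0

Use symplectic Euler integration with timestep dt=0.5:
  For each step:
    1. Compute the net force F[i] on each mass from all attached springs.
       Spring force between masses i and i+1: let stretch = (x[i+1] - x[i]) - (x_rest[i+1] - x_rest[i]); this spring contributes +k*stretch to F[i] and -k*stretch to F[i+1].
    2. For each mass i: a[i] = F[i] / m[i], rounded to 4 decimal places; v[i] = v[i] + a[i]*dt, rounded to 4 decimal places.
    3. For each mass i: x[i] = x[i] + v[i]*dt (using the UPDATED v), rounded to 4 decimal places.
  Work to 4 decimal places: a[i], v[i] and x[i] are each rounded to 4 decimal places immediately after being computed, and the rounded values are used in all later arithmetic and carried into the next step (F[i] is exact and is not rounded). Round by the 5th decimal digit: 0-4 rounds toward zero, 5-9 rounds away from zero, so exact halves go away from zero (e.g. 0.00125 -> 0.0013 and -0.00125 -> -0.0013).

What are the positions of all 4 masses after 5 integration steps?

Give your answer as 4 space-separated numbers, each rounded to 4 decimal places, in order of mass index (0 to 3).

Step 0: x=[6.0000 11.0000 19.0000 23.0000] v=[0.0000 0.0000 0.0000 0.0000]
Step 1: x=[5.8750 11.7500 18.0000 23.5000] v=[-0.2500 1.5000 -2.0000 1.0000]
Step 2: x=[5.7344 12.5938 16.8125 24.1250] v=[-0.2813 1.6875 -2.3750 1.2500]
Step 3: x=[5.7012 12.7774 16.3985 24.4219] v=[-0.0665 0.3672 -0.8281 0.5938]
Step 4: x=[5.8025 12.0972 17.0851 24.2130] v=[0.2026 -1.3604 1.3731 -0.4179]
Step 5: x=[5.9407 11.0903 18.3067 23.7221] v=[0.2763 -2.0138 2.4431 -0.9819]

Answer: 5.9407 11.0903 18.3067 23.7221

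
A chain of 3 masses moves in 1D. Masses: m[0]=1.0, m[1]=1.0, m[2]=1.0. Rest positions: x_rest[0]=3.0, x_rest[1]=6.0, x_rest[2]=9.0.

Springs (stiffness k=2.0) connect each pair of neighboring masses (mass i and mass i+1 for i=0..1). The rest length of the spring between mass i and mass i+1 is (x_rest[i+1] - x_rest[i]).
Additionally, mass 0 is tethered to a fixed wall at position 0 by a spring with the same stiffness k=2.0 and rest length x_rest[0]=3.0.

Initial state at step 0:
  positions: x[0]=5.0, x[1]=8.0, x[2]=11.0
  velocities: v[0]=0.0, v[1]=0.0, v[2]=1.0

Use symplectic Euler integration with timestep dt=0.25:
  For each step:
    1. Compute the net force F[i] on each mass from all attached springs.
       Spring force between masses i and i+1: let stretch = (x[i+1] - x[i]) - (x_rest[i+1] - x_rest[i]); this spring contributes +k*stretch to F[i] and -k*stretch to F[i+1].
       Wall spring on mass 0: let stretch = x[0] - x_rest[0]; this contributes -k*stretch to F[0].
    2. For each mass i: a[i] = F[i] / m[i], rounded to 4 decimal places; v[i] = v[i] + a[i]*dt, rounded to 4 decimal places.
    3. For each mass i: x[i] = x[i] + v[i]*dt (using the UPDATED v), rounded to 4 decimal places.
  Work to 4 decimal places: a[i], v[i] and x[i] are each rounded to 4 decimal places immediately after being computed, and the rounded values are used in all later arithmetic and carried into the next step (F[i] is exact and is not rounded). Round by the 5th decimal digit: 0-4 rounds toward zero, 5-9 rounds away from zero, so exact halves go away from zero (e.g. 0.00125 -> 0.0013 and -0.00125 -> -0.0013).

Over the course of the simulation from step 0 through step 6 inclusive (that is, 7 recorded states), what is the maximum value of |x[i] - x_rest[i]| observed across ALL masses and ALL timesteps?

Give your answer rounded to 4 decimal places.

Answer: 2.7071

Derivation:
Step 0: x=[5.0000 8.0000 11.0000] v=[0.0000 0.0000 1.0000]
Step 1: x=[4.7500 8.0000 11.2500] v=[-1.0000 0.0000 1.0000]
Step 2: x=[4.3125 8.0000 11.4688] v=[-1.7500 0.0000 0.8750]
Step 3: x=[3.7969 7.9727 11.6290] v=[-2.0625 -0.1094 0.6406]
Step 4: x=[3.3286 7.8804 11.7071] v=[-1.8731 -0.3692 0.3125]
Step 5: x=[3.0132 7.6975 11.6819] v=[-1.2615 -0.7318 -0.1009]
Step 6: x=[2.9067 7.4271 11.5336] v=[-0.4260 -1.0818 -0.5931]
Max displacement = 2.7071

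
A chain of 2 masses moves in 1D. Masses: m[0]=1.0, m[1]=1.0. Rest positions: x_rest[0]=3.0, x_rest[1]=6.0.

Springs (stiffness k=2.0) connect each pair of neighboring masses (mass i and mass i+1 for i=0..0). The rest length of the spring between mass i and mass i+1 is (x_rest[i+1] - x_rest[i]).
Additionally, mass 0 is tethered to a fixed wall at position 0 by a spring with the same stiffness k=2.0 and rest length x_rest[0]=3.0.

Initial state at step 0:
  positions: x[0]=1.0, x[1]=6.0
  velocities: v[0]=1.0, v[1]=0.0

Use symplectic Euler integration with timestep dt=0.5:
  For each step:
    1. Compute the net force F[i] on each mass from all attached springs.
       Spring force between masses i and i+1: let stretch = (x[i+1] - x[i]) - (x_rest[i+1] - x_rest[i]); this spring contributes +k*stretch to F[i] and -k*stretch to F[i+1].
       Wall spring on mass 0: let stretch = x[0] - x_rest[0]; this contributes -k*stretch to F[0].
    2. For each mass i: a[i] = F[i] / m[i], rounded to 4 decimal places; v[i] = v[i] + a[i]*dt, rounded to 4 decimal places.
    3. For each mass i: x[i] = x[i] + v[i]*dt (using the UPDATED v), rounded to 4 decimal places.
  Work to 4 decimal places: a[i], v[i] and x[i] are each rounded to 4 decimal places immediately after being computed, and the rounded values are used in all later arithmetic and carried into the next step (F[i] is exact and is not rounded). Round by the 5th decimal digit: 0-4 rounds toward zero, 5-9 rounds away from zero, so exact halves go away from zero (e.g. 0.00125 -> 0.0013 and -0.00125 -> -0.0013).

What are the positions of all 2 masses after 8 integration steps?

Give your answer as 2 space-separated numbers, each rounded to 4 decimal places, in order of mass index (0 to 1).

Step 0: x=[1.0000 6.0000] v=[1.0000 0.0000]
Step 1: x=[3.5000 5.0000] v=[5.0000 -2.0000]
Step 2: x=[5.0000 4.7500] v=[3.0000 -0.5000]
Step 3: x=[3.8750 6.1250] v=[-2.2500 2.7500]
Step 4: x=[1.9375 7.8750] v=[-3.8750 3.5000]
Step 5: x=[2.0000 8.1563] v=[0.1250 0.5625]
Step 6: x=[4.1407 6.8594] v=[4.2813 -2.5938]
Step 7: x=[5.5704 5.7032] v=[2.8593 -2.3125]
Step 8: x=[4.2813 5.9806] v=[-2.5783 0.5547]

Answer: 4.2813 5.9806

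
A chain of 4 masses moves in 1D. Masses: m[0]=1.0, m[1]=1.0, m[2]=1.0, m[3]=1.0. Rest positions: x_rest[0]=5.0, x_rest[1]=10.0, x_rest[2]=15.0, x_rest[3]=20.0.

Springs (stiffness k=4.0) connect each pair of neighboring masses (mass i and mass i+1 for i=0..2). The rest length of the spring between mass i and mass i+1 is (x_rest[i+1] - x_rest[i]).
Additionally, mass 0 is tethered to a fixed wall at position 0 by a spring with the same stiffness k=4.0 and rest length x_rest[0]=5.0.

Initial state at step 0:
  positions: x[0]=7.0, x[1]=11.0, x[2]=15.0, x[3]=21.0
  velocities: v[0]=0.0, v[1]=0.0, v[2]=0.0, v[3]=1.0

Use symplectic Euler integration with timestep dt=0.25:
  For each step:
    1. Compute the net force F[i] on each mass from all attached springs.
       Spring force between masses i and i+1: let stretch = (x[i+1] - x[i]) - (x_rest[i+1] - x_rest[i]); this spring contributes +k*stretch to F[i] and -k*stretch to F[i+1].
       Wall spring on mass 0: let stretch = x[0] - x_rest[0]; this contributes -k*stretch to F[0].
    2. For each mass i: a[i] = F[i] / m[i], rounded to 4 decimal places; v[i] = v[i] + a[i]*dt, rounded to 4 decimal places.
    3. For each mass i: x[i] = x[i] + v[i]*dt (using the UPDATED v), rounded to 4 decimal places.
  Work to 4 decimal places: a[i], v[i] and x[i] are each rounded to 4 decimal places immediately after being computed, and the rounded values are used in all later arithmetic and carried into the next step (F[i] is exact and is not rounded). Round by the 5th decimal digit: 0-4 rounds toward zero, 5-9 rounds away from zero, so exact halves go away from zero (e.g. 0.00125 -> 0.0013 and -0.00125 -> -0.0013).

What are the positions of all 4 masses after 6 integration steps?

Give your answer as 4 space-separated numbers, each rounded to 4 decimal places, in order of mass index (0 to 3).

Answer: 4.9527 9.8260 15.5736 21.8794

Derivation:
Step 0: x=[7.0000 11.0000 15.0000 21.0000] v=[0.0000 0.0000 0.0000 1.0000]
Step 1: x=[6.2500 11.0000 15.5000 21.0000] v=[-3.0000 0.0000 2.0000 0.0000]
Step 2: x=[5.1250 10.9375 16.2500 20.8750] v=[-4.5000 -0.2500 3.0000 -0.5000]
Step 3: x=[4.1719 10.7500 16.8281 20.8438] v=[-3.8125 -0.7500 2.3125 -0.1250]
Step 4: x=[3.8203 10.4375 16.8906 21.0586] v=[-1.4063 -1.2500 0.2501 0.8593]
Step 5: x=[4.1680 10.0840 16.3819 21.4814] v=[1.3906 -1.4141 -2.0350 1.6913]
Step 6: x=[4.9527 9.8260 15.5736 21.8794] v=[3.1386 -1.0322 -3.2334 1.5918]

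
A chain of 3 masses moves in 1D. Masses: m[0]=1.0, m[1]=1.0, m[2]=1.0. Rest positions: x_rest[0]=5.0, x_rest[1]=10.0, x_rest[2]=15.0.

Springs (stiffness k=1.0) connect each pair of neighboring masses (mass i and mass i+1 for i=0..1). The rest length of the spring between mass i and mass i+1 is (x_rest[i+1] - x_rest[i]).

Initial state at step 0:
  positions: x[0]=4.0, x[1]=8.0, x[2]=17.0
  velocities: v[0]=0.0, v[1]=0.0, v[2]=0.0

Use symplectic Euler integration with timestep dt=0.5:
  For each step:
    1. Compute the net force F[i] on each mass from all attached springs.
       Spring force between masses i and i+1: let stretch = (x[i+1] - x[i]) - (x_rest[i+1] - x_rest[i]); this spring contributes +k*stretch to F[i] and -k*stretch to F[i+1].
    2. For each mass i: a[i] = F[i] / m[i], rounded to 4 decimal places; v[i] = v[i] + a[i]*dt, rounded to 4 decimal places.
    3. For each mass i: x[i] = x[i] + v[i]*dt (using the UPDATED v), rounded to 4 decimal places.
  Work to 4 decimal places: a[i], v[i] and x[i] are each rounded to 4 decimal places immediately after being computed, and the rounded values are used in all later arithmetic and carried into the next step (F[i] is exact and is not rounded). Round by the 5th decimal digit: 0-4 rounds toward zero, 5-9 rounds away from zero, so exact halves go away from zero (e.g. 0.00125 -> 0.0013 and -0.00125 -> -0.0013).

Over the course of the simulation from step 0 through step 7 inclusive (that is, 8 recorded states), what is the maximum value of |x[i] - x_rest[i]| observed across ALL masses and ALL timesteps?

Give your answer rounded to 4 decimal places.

Step 0: x=[4.0000 8.0000 17.0000] v=[0.0000 0.0000 0.0000]
Step 1: x=[3.7500 9.2500 16.0000] v=[-0.5000 2.5000 -2.0000]
Step 2: x=[3.6250 10.8125 14.5625] v=[-0.2500 3.1250 -2.8750]
Step 3: x=[4.0469 11.5157 13.4375] v=[0.8438 1.4063 -2.2500]
Step 4: x=[5.0860 10.8321 13.0821] v=[2.0782 -1.3672 -0.7109]
Step 5: x=[6.3117 9.2745 13.4142] v=[2.4513 -3.1153 0.6641]
Step 6: x=[7.0281 8.0111 13.9614] v=[1.4327 -2.5269 1.0943]
Step 7: x=[6.7402 7.9895 14.2710] v=[-0.5758 -0.0433 0.6192]
Max displacement = 2.0281

Answer: 2.0281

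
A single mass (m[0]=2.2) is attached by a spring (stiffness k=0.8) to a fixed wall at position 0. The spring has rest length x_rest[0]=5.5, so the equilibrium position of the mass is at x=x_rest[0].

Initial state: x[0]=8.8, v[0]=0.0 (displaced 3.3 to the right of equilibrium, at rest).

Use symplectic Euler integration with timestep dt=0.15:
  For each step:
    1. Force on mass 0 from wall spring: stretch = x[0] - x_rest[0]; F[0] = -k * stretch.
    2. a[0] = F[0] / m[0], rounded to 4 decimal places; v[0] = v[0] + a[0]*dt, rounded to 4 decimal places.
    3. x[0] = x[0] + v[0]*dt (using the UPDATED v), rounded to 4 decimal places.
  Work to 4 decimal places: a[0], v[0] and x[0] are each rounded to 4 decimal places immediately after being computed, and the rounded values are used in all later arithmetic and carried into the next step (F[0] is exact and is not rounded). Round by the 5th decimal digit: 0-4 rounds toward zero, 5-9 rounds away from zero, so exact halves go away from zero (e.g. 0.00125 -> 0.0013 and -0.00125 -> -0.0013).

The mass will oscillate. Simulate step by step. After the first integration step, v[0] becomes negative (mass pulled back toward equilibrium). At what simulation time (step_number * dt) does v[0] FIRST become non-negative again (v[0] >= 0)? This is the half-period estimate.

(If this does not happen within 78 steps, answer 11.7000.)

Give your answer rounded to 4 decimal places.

Answer: 5.2500

Derivation:
Step 0: x=[8.8000] v=[0.0000]
Step 1: x=[8.7730] v=[-0.1800]
Step 2: x=[8.7192] v=[-0.3585]
Step 3: x=[8.6391] v=[-0.5341]
Step 4: x=[8.5333] v=[-0.7053]
Step 5: x=[8.4027] v=[-0.8708]
Step 6: x=[8.2483] v=[-1.0291]
Step 7: x=[8.0715] v=[-1.1790]
Step 8: x=[7.8736] v=[-1.3193]
Step 9: x=[7.6563] v=[-1.4488]
Step 10: x=[7.4213] v=[-1.5664]
Step 11: x=[7.1706] v=[-1.6712]
Step 12: x=[6.9063] v=[-1.7623]
Step 13: x=[6.6305] v=[-1.8390]
Step 14: x=[6.3454] v=[-1.9007]
Step 15: x=[6.0534] v=[-1.9468]
Step 16: x=[5.7569] v=[-1.9770]
Step 17: x=[5.4583] v=[-1.9910]
Step 18: x=[5.1600] v=[-1.9887]
Step 19: x=[4.8645] v=[-1.9702]
Step 20: x=[4.5742] v=[-1.9355]
Step 21: x=[4.2915] v=[-1.8850]
Step 22: x=[4.0186] v=[-1.8191]
Step 23: x=[3.7579] v=[-1.7383]
Step 24: x=[3.5114] v=[-1.6433]
Step 25: x=[3.2812] v=[-1.5348]
Step 26: x=[3.0691] v=[-1.4138]
Step 27: x=[2.8769] v=[-1.2812]
Step 28: x=[2.7062] v=[-1.1381]
Step 29: x=[2.5583] v=[-0.9857]
Step 30: x=[2.4345] v=[-0.8252]
Step 31: x=[2.3358] v=[-0.6580]
Step 32: x=[2.2630] v=[-0.4854]
Step 33: x=[2.2167] v=[-0.3088]
Step 34: x=[2.1972] v=[-0.1297]
Step 35: x=[2.2048] v=[0.0505]
First v>=0 after going negative at step 35, time=5.2500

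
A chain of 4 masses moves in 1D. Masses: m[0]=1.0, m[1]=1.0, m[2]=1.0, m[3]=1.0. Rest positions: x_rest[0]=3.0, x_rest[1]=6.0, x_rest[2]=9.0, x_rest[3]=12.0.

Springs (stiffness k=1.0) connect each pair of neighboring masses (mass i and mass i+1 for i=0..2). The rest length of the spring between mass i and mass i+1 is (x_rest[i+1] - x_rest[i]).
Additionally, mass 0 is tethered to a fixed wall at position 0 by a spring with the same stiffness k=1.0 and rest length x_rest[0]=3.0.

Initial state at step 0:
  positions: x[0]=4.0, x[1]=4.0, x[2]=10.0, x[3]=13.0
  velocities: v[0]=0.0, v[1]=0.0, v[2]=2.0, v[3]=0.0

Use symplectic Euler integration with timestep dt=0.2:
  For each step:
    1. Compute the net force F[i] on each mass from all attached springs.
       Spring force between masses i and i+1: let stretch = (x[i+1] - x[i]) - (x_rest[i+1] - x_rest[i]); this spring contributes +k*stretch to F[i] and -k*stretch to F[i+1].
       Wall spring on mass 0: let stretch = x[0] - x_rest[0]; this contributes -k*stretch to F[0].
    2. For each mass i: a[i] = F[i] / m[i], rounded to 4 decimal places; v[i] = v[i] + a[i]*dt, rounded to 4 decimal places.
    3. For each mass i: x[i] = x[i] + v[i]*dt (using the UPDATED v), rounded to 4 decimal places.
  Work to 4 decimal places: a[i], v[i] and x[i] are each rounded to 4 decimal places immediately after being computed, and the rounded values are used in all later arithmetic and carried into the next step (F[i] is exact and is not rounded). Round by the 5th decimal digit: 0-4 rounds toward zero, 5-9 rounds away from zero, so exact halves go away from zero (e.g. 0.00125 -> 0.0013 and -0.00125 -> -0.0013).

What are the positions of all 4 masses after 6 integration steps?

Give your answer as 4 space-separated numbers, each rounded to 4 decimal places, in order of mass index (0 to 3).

Step 0: x=[4.0000 4.0000 10.0000 13.0000] v=[0.0000 0.0000 2.0000 0.0000]
Step 1: x=[3.8400 4.2400 10.2800 13.0000] v=[-0.8000 1.2000 1.4000 0.0000]
Step 2: x=[3.5424 4.7056 10.4272 13.0112] v=[-1.4880 2.3280 0.7360 0.0560]
Step 3: x=[3.1496 5.3535 10.4489 13.0390] v=[-1.9638 3.2397 0.1085 0.1392]
Step 4: x=[2.7190 6.1171 10.3704 13.0832] v=[-2.1529 3.8180 -0.3926 0.2212]
Step 5: x=[2.3156 6.9149 10.2303 13.1389] v=[-2.0171 3.9890 -0.7007 0.2786]
Step 6: x=[2.0035 7.6613 10.0739 13.1983] v=[-1.5604 3.7322 -0.7821 0.2969]

Answer: 2.0035 7.6613 10.0739 13.1983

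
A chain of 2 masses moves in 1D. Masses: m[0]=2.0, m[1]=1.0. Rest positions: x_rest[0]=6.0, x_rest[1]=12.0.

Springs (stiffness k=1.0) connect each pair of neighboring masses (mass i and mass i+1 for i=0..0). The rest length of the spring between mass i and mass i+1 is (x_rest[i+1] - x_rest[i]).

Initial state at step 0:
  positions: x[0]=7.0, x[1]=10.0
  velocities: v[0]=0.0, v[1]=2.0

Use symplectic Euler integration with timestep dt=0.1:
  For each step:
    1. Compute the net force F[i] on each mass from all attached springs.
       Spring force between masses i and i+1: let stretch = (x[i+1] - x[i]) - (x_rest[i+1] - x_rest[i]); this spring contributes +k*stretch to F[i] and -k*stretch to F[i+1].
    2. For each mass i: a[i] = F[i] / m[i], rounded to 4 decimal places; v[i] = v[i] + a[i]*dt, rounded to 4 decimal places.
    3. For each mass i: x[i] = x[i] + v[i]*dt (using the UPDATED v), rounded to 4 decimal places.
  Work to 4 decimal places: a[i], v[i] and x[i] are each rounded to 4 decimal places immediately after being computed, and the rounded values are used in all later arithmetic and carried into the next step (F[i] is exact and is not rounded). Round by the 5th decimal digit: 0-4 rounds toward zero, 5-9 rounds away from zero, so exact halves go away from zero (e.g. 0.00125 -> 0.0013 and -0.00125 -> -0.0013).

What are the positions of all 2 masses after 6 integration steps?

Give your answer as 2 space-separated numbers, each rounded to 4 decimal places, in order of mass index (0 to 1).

Answer: 6.7347 11.7308

Derivation:
Step 0: x=[7.0000 10.0000] v=[0.0000 2.0000]
Step 1: x=[6.9850 10.2300] v=[-0.1500 2.3000]
Step 2: x=[6.9562 10.4876] v=[-0.2878 2.5755]
Step 3: x=[6.9151 10.7698] v=[-0.4112 2.8224]
Step 4: x=[6.8633 11.0735] v=[-0.5185 3.0369]
Step 5: x=[6.8025 11.3951] v=[-0.6080 3.2159]
Step 6: x=[6.7347 11.7308] v=[-0.6784 3.3566]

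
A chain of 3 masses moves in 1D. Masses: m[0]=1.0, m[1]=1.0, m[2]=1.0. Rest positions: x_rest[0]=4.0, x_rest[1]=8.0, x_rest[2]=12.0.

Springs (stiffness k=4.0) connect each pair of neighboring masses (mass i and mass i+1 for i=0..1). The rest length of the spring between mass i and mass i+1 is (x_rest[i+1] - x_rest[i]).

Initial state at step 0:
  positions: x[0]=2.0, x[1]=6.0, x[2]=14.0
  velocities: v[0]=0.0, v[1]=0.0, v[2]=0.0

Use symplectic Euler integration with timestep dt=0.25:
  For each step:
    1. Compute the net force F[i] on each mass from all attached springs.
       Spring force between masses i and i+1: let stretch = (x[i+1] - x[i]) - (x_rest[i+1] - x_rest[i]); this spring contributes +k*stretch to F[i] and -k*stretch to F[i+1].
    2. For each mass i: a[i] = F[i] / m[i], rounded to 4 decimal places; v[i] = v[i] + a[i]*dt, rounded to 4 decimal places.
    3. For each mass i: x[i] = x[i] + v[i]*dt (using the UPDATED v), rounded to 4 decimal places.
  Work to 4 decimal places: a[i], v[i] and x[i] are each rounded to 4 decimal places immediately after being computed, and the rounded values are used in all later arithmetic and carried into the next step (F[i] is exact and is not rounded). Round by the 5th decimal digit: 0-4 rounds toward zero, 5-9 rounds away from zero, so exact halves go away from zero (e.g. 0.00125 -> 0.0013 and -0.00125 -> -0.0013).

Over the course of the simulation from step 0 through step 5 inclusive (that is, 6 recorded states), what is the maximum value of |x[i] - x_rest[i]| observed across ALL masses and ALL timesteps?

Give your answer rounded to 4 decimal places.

Answer: 2.4687

Derivation:
Step 0: x=[2.0000 6.0000 14.0000] v=[0.0000 0.0000 0.0000]
Step 1: x=[2.0000 7.0000 13.0000] v=[0.0000 4.0000 -4.0000]
Step 2: x=[2.2500 8.2500 11.5000] v=[1.0000 5.0000 -6.0000]
Step 3: x=[3.0000 8.8125 10.1875] v=[3.0000 2.2500 -5.2500]
Step 4: x=[4.2031 8.2656 9.5313] v=[4.8125 -2.1875 -2.6250]
Step 5: x=[5.4219 7.0195 9.5586] v=[4.8750 -4.9843 0.1093]
Max displacement = 2.4687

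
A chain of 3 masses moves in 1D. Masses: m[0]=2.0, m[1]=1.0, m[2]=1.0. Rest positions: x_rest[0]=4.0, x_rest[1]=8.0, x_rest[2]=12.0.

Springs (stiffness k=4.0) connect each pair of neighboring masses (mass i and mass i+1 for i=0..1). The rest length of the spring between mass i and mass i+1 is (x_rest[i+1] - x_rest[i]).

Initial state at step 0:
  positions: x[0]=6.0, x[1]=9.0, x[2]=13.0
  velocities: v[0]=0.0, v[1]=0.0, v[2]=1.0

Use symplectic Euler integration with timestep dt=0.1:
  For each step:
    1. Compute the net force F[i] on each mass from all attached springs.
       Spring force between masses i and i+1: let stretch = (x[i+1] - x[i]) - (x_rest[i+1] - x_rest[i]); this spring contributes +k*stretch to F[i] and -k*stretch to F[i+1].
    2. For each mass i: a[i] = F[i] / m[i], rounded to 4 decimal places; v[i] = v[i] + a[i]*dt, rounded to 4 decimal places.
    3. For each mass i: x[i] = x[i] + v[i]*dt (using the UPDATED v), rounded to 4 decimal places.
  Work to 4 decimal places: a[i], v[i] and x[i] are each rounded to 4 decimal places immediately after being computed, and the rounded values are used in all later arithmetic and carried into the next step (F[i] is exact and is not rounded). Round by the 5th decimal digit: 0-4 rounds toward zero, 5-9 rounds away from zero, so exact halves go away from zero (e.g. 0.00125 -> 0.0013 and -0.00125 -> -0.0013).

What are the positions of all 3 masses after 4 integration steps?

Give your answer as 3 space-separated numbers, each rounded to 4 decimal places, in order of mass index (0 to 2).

Step 0: x=[6.0000 9.0000 13.0000] v=[0.0000 0.0000 1.0000]
Step 1: x=[5.9800 9.0400 13.1000] v=[-0.2000 0.4000 1.0000]
Step 2: x=[5.9412 9.1200 13.1976] v=[-0.3880 0.8000 0.9760]
Step 3: x=[5.8860 9.2360 13.2921] v=[-0.5522 1.1595 0.9450]
Step 4: x=[5.8178 9.3802 13.3844] v=[-0.6822 1.4419 0.9226]

Answer: 5.8178 9.3802 13.3844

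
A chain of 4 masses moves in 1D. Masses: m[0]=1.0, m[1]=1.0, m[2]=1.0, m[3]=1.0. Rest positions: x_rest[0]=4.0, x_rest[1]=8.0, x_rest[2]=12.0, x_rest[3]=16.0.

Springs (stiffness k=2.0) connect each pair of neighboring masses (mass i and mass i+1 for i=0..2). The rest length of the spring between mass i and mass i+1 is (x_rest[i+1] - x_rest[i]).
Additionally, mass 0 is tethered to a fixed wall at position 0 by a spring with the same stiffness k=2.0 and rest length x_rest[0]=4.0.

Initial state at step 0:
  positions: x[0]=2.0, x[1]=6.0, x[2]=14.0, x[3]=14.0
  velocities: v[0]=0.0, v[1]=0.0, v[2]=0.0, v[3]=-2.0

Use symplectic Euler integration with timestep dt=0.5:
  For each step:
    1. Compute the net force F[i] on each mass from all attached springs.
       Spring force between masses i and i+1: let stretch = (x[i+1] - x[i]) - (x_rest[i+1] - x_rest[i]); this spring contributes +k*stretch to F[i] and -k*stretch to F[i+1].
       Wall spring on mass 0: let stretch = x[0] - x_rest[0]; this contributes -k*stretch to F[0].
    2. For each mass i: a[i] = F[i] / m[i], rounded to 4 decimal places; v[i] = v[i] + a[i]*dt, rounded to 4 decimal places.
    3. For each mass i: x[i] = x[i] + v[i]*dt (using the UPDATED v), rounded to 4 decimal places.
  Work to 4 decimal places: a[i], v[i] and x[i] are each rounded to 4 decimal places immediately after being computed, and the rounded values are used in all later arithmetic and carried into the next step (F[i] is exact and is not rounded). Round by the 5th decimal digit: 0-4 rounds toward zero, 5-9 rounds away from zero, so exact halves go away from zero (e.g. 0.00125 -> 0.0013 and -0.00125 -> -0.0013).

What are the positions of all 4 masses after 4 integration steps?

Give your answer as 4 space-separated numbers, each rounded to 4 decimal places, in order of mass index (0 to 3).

Answer: 4.6250 6.1250 12.3750 12.2500

Derivation:
Step 0: x=[2.0000 6.0000 14.0000 14.0000] v=[0.0000 0.0000 0.0000 -2.0000]
Step 1: x=[3.0000 8.0000 10.0000 15.0000] v=[2.0000 4.0000 -8.0000 2.0000]
Step 2: x=[5.0000 8.5000 7.5000 15.5000] v=[4.0000 1.0000 -5.0000 1.0000]
Step 3: x=[6.2500 6.7500 9.5000 14.0000] v=[2.5000 -3.5000 4.0000 -3.0000]
Step 4: x=[4.6250 6.1250 12.3750 12.2500] v=[-3.2500 -1.2500 5.7500 -3.5000]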